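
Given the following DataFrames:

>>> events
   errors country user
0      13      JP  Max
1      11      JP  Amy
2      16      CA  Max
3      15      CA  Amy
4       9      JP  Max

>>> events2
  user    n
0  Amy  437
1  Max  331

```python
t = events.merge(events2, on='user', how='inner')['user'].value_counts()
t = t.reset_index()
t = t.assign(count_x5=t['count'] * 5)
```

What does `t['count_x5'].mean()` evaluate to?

merge on 'user' (how='inner') → 5 rows:
   errors country user    n
0      13      JP  Max  331
1      11      JP  Amy  437
2      16      CA  Max  331
3      15      CA  Amy  437
4       9      JP  Max  331
value_counts of user:
user
Max    3
Amy    2
Name: count, dtype: int64
reset_index():
  user  count
0  Max      3
1  Amy      2
add column count_x5 = t['count'] * 5:
  user  count  count_x5
0  Max      3        15
1  Amy      2        10
The mean of column 'count_x5' is 12.5.

12.5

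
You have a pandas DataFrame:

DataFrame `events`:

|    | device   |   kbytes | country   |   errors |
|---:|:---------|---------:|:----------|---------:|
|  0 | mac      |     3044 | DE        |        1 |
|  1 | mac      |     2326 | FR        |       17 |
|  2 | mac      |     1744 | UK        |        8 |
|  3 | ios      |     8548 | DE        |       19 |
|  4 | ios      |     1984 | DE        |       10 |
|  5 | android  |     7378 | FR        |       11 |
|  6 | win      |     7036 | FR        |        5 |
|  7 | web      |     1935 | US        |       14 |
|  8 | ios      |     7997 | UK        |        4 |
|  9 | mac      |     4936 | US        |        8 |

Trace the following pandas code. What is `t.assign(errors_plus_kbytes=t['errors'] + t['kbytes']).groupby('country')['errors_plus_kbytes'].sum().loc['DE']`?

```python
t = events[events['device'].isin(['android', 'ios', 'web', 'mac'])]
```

13606

filter rows where device in ['android', 'ios', 'web', 'mac']:
    device  kbytes country  errors
0      mac    3044      DE       1
1      mac    2326      FR      17
2      mac    1744      UK       8
3      ios    8548      DE      19
4      ios    1984      DE      10
5  android    7378      FR      11
7      web    1935      US      14
8      ios    7997      UK       4
9      mac    4936      US       8
add column errors_plus_kbytes = t['errors'] + t['kbytes']:
    device  kbytes country  errors  errors_plus_kbytes
0      mac    3044      DE       1                3045
1      mac    2326      FR      17                2343
2      mac    1744      UK       8                1752
3      ios    8548      DE      19                8567
4      ios    1984      DE      10                1994
5  android    7378      FR      11                7389
7      web    1935      US      14                1949
8      ios    7997      UK       4                8001
9      mac    4936      US       8                4944
group by country, sum of errors_plus_kbytes:
country
DE    13606
FR     9732
UK     9753
US     6893
Name: errors_plus_kbytes, dtype: int64
Then the value at index 'DE': 13606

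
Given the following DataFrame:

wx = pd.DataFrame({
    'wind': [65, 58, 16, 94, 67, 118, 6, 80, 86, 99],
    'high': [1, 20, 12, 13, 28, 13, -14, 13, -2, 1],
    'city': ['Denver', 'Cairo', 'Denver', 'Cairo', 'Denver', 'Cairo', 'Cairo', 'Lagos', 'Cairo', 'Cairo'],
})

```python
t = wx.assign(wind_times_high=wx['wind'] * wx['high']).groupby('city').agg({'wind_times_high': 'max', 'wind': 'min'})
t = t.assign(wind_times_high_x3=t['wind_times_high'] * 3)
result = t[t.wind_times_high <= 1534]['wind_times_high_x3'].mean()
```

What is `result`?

add column wind_times_high = wx['wind'] * wx['high']:
   wind  high    city  wind_times_high
0    65     1  Denver               65
1    58    20   Cairo             1160
2    16    12  Denver              192
3    94    13   Cairo             1222
4    67    28  Denver             1876
5   118    13   Cairo             1534
6     6   -14   Cairo              -84
7    80    13   Lagos             1040
8    86    -2   Cairo             -172
9    99     1   Cairo               99
group by city: max(wind_times_high), min(wind):
        wind_times_high  wind
city                         
Cairo              1534     6
Denver             1876    16
Lagos              1040    80
add column wind_times_high_x3 = t['wind_times_high'] * 3:
        wind_times_high  wind  wind_times_high_x3
city                                             
Cairo              1534     6                4602
Denver             1876    16                5628
Lagos              1040    80                3120
filter rows where wind_times_high <= 1534:
       wind_times_high  wind  wind_times_high_x3
city                                            
Cairo             1534     6                4602
Lagos             1040    80                3120
Then the mean of column 'wind_times_high_x3': 3861.0

3861.0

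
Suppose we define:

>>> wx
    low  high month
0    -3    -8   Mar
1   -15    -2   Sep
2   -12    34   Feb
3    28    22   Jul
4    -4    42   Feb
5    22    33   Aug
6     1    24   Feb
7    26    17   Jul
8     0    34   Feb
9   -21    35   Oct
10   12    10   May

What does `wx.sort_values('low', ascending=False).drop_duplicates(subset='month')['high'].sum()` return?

sort by low descending:
    low  high month
3    28    22   Jul
7    26    17   Jul
5    22    33   Aug
10   12    10   May
6     1    24   Feb
8     0    34   Feb
0    -3    -8   Mar
4    -4    42   Feb
2   -12    34   Feb
1   -15    -2   Sep
9   -21    35   Oct
drop duplicate month (keep=first):
    low  high month
3    28    22   Jul
5    22    33   Aug
10   12    10   May
6     1    24   Feb
0    -3    -8   Mar
1   -15    -2   Sep
9   -21    35   Oct
Hence 114.

114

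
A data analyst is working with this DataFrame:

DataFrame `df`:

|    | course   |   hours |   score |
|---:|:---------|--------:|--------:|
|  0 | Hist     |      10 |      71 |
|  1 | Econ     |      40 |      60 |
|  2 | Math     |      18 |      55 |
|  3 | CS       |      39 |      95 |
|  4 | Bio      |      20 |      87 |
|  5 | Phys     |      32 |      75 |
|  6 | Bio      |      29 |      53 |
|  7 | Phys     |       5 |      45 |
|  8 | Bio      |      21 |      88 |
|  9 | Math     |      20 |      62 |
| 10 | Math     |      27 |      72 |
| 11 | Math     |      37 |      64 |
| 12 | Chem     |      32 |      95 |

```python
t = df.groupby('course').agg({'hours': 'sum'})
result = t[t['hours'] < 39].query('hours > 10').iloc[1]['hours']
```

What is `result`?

37

group by course, sum of hours:
        hours
course       
Bio        70
CS         39
Chem       32
Econ       40
Hist       10
Math      102
Phys       37
filter rows where hours < 39:
        hours
course       
Chem       32
Hist       10
Phys       37
filter rows where hours > 10:
        hours
course       
Chem       32
Phys       37
So iloc[1]['hours'] = 37.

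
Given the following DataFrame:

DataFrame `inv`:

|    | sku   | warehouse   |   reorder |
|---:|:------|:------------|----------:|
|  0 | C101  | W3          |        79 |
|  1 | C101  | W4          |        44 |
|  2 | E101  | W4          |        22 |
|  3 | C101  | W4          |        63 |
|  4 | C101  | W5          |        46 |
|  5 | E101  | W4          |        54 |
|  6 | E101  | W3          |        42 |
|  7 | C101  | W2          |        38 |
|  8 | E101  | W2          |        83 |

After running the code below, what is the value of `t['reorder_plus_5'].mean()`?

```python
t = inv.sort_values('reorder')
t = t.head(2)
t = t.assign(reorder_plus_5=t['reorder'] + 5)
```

35.0

sort by reorder:
    sku warehouse  reorder
2  E101        W4       22
7  C101        W2       38
6  E101        W3       42
1  C101        W4       44
4  C101        W5       46
5  E101        W4       54
3  C101        W4       63
0  C101        W3       79
8  E101        W2       83
take first 2 rows:
    sku warehouse  reorder
2  E101        W4       22
7  C101        W2       38
add column reorder_plus_5 = t['reorder'] + 5:
    sku warehouse  reorder  reorder_plus_5
2  E101        W4       22              27
7  C101        W2       38              43
So mean() = 35.0.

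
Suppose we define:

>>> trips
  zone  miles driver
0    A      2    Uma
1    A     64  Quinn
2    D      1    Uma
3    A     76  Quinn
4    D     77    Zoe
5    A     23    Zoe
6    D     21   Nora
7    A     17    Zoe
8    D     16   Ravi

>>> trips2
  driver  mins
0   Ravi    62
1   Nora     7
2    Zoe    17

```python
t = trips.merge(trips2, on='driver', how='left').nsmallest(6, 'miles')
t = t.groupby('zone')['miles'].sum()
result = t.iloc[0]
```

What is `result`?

merge on 'driver' (how='left') → 9 rows:
  zone  miles driver  mins
0    A      2    Uma   NaN
1    A     64  Quinn   NaN
2    D      1    Uma   NaN
3    A     76  Quinn   NaN
4    D     77    Zoe  17.0
5    A     23    Zoe  17.0
6    D     21   Nora   7.0
7    A     17    Zoe  17.0
8    D     16   Ravi  62.0
take 6 rows with smallest miles:
  zone  miles driver  mins
2    D      1    Uma   NaN
0    A      2    Uma   NaN
8    D     16   Ravi  62.0
7    A     17    Zoe  17.0
6    D     21   Nora   7.0
5    A     23    Zoe  17.0
group by zone, sum of miles:
zone
A    42
D    38
Name: miles, dtype: int64

42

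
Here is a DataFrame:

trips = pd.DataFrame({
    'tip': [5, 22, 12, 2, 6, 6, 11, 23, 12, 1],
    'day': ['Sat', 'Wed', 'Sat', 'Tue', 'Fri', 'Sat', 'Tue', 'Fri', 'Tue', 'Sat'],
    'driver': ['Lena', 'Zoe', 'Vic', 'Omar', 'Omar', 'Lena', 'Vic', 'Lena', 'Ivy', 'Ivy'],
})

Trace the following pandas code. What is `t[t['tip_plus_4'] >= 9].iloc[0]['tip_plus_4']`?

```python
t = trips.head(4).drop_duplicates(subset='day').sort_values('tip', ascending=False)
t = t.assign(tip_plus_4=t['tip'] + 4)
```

take first 4 rows:
   tip  day driver
0    5  Sat   Lena
1   22  Wed    Zoe
2   12  Sat    Vic
3    2  Tue   Omar
drop duplicate day (keep=first):
   tip  day driver
0    5  Sat   Lena
1   22  Wed    Zoe
3    2  Tue   Omar
sort by tip descending:
   tip  day driver
1   22  Wed    Zoe
0    5  Sat   Lena
3    2  Tue   Omar
add column tip_plus_4 = t['tip'] + 4:
   tip  day driver  tip_plus_4
1   22  Wed    Zoe          26
0    5  Sat   Lena           9
3    2  Tue   Omar           6
filter rows where tip_plus_4 >= 9:
   tip  day driver  tip_plus_4
1   22  Wed    Zoe          26
0    5  Sat   Lena           9

26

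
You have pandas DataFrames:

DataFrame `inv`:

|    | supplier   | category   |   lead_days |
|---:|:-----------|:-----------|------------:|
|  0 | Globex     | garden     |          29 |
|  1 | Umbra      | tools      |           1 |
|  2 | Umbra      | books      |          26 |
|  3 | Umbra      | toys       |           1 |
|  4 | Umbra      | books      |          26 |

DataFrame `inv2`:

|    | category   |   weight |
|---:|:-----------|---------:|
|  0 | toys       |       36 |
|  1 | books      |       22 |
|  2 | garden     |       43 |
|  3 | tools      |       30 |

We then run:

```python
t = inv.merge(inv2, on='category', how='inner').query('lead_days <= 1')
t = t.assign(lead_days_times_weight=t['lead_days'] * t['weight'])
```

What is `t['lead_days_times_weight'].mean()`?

33.0

merge on 'category' (how='inner') → 5 rows:
  supplier category  lead_days  weight
0   Globex   garden         29      43
1    Umbra    tools          1      30
2    Umbra    books         26      22
3    Umbra     toys          1      36
4    Umbra    books         26      22
filter rows where lead_days <= 1:
  supplier category  lead_days  weight
1    Umbra    tools          1      30
3    Umbra     toys          1      36
add column lead_days_times_weight = t['lead_days'] * t['weight']:
  supplier category  lead_days  weight  lead_days_times_weight
1    Umbra    tools          1      30                      30
3    Umbra     toys          1      36                      36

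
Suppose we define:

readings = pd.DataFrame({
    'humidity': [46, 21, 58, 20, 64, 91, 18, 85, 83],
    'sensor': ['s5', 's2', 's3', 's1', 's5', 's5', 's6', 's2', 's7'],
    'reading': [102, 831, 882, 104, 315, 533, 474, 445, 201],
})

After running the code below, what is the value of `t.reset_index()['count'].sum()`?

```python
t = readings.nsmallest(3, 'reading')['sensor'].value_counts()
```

take 3 rows with smallest reading:
   humidity sensor  reading
0        46     s5      102
3        20     s1      104
8        83     s7      201
value_counts of sensor:
sensor
s5    1
s1    1
s7    1
Name: count, dtype: int64
reset_index():
  sensor  count
0     s5      1
1     s1      1
2     s7      1
Taking the sum of column 'count' gives 3.

3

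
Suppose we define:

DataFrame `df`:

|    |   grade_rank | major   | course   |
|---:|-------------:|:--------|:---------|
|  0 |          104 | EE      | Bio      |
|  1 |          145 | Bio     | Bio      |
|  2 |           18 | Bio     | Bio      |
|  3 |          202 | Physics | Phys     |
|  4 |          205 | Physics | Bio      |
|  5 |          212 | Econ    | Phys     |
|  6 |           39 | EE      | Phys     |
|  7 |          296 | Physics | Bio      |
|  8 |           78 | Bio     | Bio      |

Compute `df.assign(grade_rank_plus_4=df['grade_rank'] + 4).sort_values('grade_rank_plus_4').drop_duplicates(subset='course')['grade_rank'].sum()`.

add column grade_rank_plus_4 = df['grade_rank'] + 4:
   grade_rank    major course  grade_rank_plus_4
0         104       EE    Bio                108
1         145      Bio    Bio                149
2          18      Bio    Bio                 22
3         202  Physics   Phys                206
4         205  Physics    Bio                209
5         212     Econ   Phys                216
6          39       EE   Phys                 43
7         296  Physics    Bio                300
8          78      Bio    Bio                 82
sort by grade_rank_plus_4:
   grade_rank    major course  grade_rank_plus_4
2          18      Bio    Bio                 22
6          39       EE   Phys                 43
8          78      Bio    Bio                 82
0         104       EE    Bio                108
1         145      Bio    Bio                149
3         202  Physics   Phys                206
4         205  Physics    Bio                209
5         212     Econ   Phys                216
7         296  Physics    Bio                300
drop duplicate course (keep=first):
   grade_rank major course  grade_rank_plus_4
2          18   Bio    Bio                 22
6          39    EE   Phys                 43
Then the sum of column 'grade_rank': 57

57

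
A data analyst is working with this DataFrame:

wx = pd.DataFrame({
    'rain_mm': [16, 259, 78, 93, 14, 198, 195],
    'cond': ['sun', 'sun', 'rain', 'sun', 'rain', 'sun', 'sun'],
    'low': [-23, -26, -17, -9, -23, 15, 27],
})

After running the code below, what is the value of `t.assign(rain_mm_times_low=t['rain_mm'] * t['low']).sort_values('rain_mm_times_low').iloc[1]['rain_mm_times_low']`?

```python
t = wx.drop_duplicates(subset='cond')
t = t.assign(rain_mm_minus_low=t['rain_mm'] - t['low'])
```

drop duplicate cond (keep=first):
   rain_mm  cond  low
0       16   sun  -23
2       78  rain  -17
add column rain_mm_minus_low = t['rain_mm'] - t['low']:
   rain_mm  cond  low  rain_mm_minus_low
0       16   sun  -23                 39
2       78  rain  -17                 95
add column rain_mm_times_low = t['rain_mm'] * t['low']:
   rain_mm  cond  low  rain_mm_minus_low  rain_mm_times_low
0       16   sun  -23                 39               -368
2       78  rain  -17                 95              -1326
sort by rain_mm_times_low:
   rain_mm  cond  low  rain_mm_minus_low  rain_mm_times_low
2       78  rain  -17                 95              -1326
0       16   sun  -23                 39               -368
The value at position 1, column 'rain_mm_times_low' is -368.

-368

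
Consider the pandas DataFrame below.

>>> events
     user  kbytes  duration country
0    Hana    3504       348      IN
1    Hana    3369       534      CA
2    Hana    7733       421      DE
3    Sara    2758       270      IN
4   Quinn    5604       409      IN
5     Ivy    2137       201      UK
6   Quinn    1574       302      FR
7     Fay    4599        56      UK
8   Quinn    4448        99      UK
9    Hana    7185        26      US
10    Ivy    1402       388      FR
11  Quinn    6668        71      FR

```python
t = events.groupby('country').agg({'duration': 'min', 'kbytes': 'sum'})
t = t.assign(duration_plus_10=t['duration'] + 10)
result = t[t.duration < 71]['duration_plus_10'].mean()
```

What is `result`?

51.0

group by country: min(duration), sum(kbytes):
         duration  kbytes
country                  
CA            534    3369
DE            421    7733
FR             71    9644
IN            270   11866
UK             56   11184
US             26    7185
add column duration_plus_10 = t['duration'] + 10:
         duration  kbytes  duration_plus_10
country                                    
CA            534    3369               544
DE            421    7733               431
FR             71    9644                81
IN            270   11866               280
UK             56   11184                66
US             26    7185                36
filter rows where duration < 71:
         duration  kbytes  duration_plus_10
country                                    
UK             56   11184                66
US             26    7185                36
Hence 51.0.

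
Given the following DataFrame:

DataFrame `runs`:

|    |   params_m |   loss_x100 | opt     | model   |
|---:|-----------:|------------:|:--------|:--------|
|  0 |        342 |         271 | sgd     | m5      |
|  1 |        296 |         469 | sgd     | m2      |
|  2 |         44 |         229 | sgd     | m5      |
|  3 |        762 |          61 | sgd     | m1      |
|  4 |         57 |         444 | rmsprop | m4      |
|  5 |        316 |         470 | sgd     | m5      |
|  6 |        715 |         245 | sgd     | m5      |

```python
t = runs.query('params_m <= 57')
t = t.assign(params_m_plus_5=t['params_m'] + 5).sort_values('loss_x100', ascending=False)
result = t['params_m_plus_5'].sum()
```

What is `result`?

111

filter rows where params_m <= 57:
   params_m  loss_x100      opt model
2        44        229      sgd    m5
4        57        444  rmsprop    m4
add column params_m_plus_5 = t['params_m'] + 5:
   params_m  loss_x100      opt model  params_m_plus_5
2        44        229      sgd    m5               49
4        57        444  rmsprop    m4               62
sort by loss_x100 descending:
   params_m  loss_x100      opt model  params_m_plus_5
4        57        444  rmsprop    m4               62
2        44        229      sgd    m5               49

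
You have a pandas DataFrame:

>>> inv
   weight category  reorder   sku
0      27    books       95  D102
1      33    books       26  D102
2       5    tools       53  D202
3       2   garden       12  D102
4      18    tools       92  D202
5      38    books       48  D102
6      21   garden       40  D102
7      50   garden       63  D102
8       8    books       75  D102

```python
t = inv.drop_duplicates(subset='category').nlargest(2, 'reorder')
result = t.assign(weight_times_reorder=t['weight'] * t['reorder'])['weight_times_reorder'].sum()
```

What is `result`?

2830

drop duplicate category (keep=first):
   weight category  reorder   sku
0      27    books       95  D102
2       5    tools       53  D202
3       2   garden       12  D102
take 2 rows with largest reorder:
   weight category  reorder   sku
0      27    books       95  D102
2       5    tools       53  D202
add column weight_times_reorder = t['weight'] * t['reorder']:
   weight category  reorder   sku  weight_times_reorder
0      27    books       95  D102                  2565
2       5    tools       53  D202                   265
sum of column 'weight_times_reorder' → 2830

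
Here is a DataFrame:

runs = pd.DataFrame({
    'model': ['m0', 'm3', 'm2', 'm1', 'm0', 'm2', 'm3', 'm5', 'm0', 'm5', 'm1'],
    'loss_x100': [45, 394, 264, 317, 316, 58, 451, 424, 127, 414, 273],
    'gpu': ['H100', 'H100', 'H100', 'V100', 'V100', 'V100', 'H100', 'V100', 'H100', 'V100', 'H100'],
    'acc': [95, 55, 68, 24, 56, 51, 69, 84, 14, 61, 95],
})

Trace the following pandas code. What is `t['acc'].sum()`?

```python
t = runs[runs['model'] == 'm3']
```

124

filter rows where model == 'm3':
  model  loss_x100   gpu  acc
1    m3        394  H100   55
6    m3        451  H100   69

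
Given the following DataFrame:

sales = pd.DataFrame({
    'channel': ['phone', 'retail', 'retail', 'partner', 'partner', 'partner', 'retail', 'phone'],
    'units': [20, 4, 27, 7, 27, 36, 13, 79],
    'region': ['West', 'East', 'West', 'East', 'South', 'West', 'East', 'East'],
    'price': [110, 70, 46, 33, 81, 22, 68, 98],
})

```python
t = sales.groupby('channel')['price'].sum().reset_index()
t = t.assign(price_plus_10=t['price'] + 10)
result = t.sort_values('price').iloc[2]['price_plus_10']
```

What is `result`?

218

group by channel, sum of price:
channel
partner    136
phone      208
retail     184
Name: price, dtype: int64
reset_index():
   channel  price
0  partner    136
1    phone    208
2   retail    184
add column price_plus_10 = t['price'] + 10:
   channel  price  price_plus_10
0  partner    136            146
1    phone    208            218
2   retail    184            194
sort by price:
   channel  price  price_plus_10
0  partner    136            146
2   retail    184            194
1    phone    208            218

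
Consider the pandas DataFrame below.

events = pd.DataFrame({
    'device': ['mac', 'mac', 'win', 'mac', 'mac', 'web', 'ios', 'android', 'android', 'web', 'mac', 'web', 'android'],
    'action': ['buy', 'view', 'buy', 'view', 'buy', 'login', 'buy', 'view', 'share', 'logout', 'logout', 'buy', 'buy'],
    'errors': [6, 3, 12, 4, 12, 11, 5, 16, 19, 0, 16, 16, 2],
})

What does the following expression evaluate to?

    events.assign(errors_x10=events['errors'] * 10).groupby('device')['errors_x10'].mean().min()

add column errors_x10 = events['errors'] * 10:
     device  action  errors  errors_x10
0       mac     buy       6          60
1       mac    view       3          30
2       win     buy      12         120
3       mac    view       4          40
4       mac     buy      12         120
5       web   login      11         110
6       ios     buy       5          50
7   android    view      16         160
8   android   share      19         190
9       web  logout       0           0
10      mac  logout      16         160
11      web     buy      16         160
12  android     buy       2          20
group by device, mean of errors_x10:
device
android    123.333333
ios         50.000000
mac         82.000000
web         90.000000
win        120.000000
Name: errors_x10, dtype: float64
Taking the min of the resulting series gives 50.0.

50.0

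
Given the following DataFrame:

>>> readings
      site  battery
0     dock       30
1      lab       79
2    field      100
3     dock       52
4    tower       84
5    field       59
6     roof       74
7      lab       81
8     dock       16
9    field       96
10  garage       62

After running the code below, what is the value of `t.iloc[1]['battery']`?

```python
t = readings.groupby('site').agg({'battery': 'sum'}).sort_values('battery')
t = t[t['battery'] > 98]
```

255

group by site, sum of battery:
        battery
site           
dock         98
field       255
garage       62
lab         160
roof         74
tower        84
sort by battery:
        battery
site           
garage       62
roof         74
tower        84
dock         98
lab         160
field       255
filter rows where battery > 98:
       battery
site          
lab        160
field      255
Reading off the value at position 1, column 'battery', we get 255.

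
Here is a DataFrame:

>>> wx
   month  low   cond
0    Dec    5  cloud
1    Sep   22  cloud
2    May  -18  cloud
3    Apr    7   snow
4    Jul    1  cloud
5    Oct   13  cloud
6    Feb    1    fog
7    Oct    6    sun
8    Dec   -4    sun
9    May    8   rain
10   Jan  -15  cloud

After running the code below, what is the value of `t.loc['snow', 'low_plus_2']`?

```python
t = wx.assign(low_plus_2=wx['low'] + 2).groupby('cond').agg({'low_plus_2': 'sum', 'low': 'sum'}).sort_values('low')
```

add column low_plus_2 = wx['low'] + 2:
   month  low   cond  low_plus_2
0    Dec    5  cloud           7
1    Sep   22  cloud          24
2    May  -18  cloud         -16
3    Apr    7   snow           9
4    Jul    1  cloud           3
5    Oct   13  cloud          15
6    Feb    1    fog           3
7    Oct    6    sun           8
8    Dec   -4    sun          -2
9    May    8   rain          10
10   Jan  -15  cloud         -13
group by cond: sum(low_plus_2), sum(low):
       low_plus_2  low
cond                  
cloud          20    8
fog             3    1
rain           10    8
snow            9    7
sun             6    2
sort by low:
       low_plus_2  low
cond                  
fog             3    1
sun             6    2
snow            9    7
cloud          20    8
rain           10    8
Hence 9.

9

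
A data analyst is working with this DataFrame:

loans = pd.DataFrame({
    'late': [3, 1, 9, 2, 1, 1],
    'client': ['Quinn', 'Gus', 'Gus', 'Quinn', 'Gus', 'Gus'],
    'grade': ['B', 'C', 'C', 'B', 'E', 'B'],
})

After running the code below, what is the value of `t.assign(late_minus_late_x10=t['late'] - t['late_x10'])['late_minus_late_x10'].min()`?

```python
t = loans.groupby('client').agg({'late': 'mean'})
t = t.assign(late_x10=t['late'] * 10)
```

-27.0

group by client, mean of late:
        late
client      
Gus      3.0
Quinn    2.5
add column late_x10 = t['late'] * 10:
        late  late_x10
client                
Gus      3.0      30.0
Quinn    2.5      25.0
add column late_minus_late_x10 = t['late'] - t['late_x10']:
        late  late_x10  late_minus_late_x10
client                                     
Gus      3.0      30.0                -27.0
Quinn    2.5      25.0                -22.5
So min() = -27.0.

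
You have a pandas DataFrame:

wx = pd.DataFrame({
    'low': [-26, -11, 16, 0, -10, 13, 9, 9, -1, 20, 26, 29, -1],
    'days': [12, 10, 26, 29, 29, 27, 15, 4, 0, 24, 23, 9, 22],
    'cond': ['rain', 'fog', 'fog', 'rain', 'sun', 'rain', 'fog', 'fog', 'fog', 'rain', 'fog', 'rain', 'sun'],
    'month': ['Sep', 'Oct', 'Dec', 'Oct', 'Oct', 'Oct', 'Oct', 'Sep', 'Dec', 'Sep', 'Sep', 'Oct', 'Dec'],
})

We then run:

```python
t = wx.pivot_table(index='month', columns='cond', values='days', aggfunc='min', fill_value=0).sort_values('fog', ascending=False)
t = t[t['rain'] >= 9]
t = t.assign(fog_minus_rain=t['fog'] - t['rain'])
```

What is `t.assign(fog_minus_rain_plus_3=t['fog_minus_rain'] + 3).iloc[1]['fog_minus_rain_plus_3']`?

pivot: rows=month, cols=cond, min(days):
cond   fog  rain  sun
month                
Dec      0     0   22
Oct     10     9   29
Sep      4    12    0
sort by fog descending:
cond   fog  rain  sun
month                
Oct     10     9   29
Sep      4    12    0
Dec      0     0   22
filter rows where rain >= 9:
cond   fog  rain  sun
month                
Oct     10     9   29
Sep      4    12    0
add column fog_minus_rain = t['fog'] - t['rain']:
cond   fog  rain  sun  fog_minus_rain
month                                
Oct     10     9   29               1
Sep      4    12    0              -8
add column fog_minus_rain_plus_3 = t['fog_minus_rain'] + 3:
cond   fog  rain  sun  fog_minus_rain  fog_minus_rain_plus_3
month                                                       
Oct     10     9   29               1                      4
Sep      4    12    0              -8                     -5
value at position 1, column 'fog_minus_rain_plus_3' → -5

-5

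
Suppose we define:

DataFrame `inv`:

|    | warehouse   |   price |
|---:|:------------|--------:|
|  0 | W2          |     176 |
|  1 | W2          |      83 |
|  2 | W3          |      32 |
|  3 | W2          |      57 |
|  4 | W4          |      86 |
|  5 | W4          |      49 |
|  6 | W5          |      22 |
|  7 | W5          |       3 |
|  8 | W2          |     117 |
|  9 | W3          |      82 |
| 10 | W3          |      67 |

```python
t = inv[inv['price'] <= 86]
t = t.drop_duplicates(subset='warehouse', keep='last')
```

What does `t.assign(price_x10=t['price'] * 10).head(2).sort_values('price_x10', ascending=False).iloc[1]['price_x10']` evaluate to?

490

filter rows where price <= 86:
   warehouse  price
1         W2     83
2         W3     32
3         W2     57
4         W4     86
5         W4     49
6         W5     22
7         W5      3
9         W3     82
10        W3     67
drop duplicate warehouse (keep=last):
   warehouse  price
3         W2     57
5         W4     49
7         W5      3
10        W3     67
add column price_x10 = t['price'] * 10:
   warehouse  price  price_x10
3         W2     57        570
5         W4     49        490
7         W5      3         30
10        W3     67        670
take first 2 rows:
  warehouse  price  price_x10
3        W2     57        570
5        W4     49        490
sort by price_x10 descending:
  warehouse  price  price_x10
3        W2     57        570
5        W4     49        490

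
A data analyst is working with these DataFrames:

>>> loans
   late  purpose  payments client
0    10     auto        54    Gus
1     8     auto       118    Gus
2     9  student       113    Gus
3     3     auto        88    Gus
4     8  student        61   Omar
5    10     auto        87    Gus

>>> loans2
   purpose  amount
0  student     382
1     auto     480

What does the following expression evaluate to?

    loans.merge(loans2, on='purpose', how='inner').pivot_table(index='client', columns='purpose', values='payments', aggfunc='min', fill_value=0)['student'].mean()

87.0

merge on 'purpose' (how='inner') → 6 rows:
   late  purpose  payments client  amount
0    10     auto        54    Gus     480
1     8     auto       118    Gus     480
2     9  student       113    Gus     382
3     3     auto        88    Gus     480
4     8  student        61   Omar     382
5    10     auto        87    Gus     480
pivot: rows=client, cols=purpose, min(payments):
purpose  auto  student
client                
Gus        54      113
Omar        0       61
mean of column 'student' → 87.0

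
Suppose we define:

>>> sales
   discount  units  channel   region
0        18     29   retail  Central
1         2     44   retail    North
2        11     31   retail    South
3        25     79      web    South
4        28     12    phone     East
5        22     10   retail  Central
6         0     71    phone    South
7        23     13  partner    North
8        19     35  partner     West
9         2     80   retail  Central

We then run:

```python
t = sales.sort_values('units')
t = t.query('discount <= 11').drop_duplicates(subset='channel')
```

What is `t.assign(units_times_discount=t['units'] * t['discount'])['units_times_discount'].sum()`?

341

sort by units:
   discount  units  channel   region
5        22     10   retail  Central
4        28     12    phone     East
7        23     13  partner    North
0        18     29   retail  Central
2        11     31   retail    South
8        19     35  partner     West
1         2     44   retail    North
6         0     71    phone    South
3        25     79      web    South
9         2     80   retail  Central
filter rows where discount <= 11:
   discount  units channel   region
2        11     31  retail    South
1         2     44  retail    North
6         0     71   phone    South
9         2     80  retail  Central
drop duplicate channel (keep=first):
   discount  units channel region
2        11     31  retail  South
6         0     71   phone  South
add column units_times_discount = t['units'] * t['discount']:
   discount  units channel region  units_times_discount
2        11     31  retail  South                   341
6         0     71   phone  South                     0
Taking the sum of column 'units_times_discount' gives 341.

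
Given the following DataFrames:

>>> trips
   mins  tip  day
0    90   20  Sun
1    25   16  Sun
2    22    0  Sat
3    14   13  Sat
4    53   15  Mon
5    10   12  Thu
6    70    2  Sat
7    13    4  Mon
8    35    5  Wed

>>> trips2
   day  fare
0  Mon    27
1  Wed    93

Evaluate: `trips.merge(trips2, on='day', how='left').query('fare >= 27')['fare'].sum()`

147.0

merge on 'day' (how='left') → 9 rows:
   mins  tip  day  fare
0    90   20  Sun   NaN
1    25   16  Sun   NaN
2    22    0  Sat   NaN
3    14   13  Sat   NaN
4    53   15  Mon  27.0
5    10   12  Thu   NaN
6    70    2  Sat   NaN
7    13    4  Mon  27.0
8    35    5  Wed  93.0
filter rows where fare >= 27:
   mins  tip  day  fare
4    53   15  Mon  27.0
7    13    4  Mon  27.0
8    35    5  Wed  93.0
Hence 147.0.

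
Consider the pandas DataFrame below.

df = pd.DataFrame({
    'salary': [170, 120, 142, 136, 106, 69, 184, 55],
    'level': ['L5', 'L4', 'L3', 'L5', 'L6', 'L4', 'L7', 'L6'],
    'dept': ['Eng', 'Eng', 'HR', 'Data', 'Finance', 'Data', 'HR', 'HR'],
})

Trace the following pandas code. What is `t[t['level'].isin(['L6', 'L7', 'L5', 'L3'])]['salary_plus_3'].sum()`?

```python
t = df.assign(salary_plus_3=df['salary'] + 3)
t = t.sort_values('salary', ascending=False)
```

add column salary_plus_3 = df['salary'] + 3:
   salary level     dept  salary_plus_3
0     170    L5      Eng            173
1     120    L4      Eng            123
2     142    L3       HR            145
3     136    L5     Data            139
4     106    L6  Finance            109
5      69    L4     Data             72
6     184    L7       HR            187
7      55    L6       HR             58
sort by salary descending:
   salary level     dept  salary_plus_3
6     184    L7       HR            187
0     170    L5      Eng            173
2     142    L3       HR            145
3     136    L5     Data            139
1     120    L4      Eng            123
4     106    L6  Finance            109
5      69    L4     Data             72
7      55    L6       HR             58
filter rows where level in ['L6', 'L7', 'L5', 'L3']:
   salary level     dept  salary_plus_3
6     184    L7       HR            187
0     170    L5      Eng            173
2     142    L3       HR            145
3     136    L5     Data            139
4     106    L6  Finance            109
7      55    L6       HR             58
Taking the sum of column 'salary_plus_3' gives 811.

811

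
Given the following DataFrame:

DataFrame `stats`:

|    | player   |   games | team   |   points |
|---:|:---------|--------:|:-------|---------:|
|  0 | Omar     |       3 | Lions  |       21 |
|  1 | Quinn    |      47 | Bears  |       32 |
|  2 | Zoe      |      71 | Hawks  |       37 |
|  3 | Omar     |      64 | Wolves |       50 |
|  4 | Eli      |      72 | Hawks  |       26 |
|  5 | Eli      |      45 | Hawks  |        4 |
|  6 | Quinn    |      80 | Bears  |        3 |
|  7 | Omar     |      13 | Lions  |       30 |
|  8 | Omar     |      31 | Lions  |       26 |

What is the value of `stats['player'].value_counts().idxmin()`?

Zoe

value_counts of player:
player
Omar     4
Quinn    2
Eli      2
Zoe      1
Name: count, dtype: int64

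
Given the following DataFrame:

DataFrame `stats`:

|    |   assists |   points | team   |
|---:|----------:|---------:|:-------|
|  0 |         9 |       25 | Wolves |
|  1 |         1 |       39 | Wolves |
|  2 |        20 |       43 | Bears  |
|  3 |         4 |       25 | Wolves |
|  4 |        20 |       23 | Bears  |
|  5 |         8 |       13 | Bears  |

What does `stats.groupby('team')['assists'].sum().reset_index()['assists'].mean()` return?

31.0

group by team, sum of assists:
team
Bears     48
Wolves    14
Name: assists, dtype: int64
reset_index():
     team  assists
0   Bears       48
1  Wolves       14
Taking the mean of column 'assists' gives 31.0.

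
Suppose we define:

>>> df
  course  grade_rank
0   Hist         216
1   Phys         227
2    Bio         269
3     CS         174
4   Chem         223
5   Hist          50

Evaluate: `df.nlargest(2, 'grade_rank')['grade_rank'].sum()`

take 2 rows with largest grade_rank:
  course  grade_rank
2    Bio         269
1   Phys         227
sum of column 'grade_rank' → 496

496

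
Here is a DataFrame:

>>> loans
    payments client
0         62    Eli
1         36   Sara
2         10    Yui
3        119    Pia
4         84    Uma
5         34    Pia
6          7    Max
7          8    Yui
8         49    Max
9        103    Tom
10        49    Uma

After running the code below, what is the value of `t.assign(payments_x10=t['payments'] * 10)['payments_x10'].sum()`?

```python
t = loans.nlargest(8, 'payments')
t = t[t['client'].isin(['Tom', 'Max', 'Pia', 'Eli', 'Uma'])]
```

take 8 rows with largest payments:
    payments client
3        119    Pia
9        103    Tom
4         84    Uma
0         62    Eli
8         49    Max
10        49    Uma
1         36   Sara
5         34    Pia
filter rows where client in ['Tom', 'Max', 'Pia', 'Eli', 'Uma']:
    payments client
3        119    Pia
9        103    Tom
4         84    Uma
0         62    Eli
8         49    Max
10        49    Uma
5         34    Pia
add column payments_x10 = t['payments'] * 10:
    payments client  payments_x10
3        119    Pia          1190
9        103    Tom          1030
4         84    Uma           840
0         62    Eli           620
8         49    Max           490
10        49    Uma           490
5         34    Pia           340

5000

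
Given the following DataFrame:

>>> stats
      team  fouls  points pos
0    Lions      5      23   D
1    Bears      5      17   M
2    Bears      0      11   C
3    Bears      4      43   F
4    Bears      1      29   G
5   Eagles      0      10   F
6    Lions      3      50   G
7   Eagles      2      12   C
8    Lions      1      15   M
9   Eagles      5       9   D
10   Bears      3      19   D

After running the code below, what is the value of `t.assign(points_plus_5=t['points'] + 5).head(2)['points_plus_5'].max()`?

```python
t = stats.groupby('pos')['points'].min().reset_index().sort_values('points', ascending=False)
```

group by pos, min of points:
pos
C    11
D     9
F    10
G    29
M    15
Name: points, dtype: int64
reset_index():
  pos  points
0   C      11
1   D       9
2   F      10
3   G      29
4   M      15
sort by points descending:
  pos  points
3   G      29
4   M      15
0   C      11
2   F      10
1   D       9
add column points_plus_5 = t['points'] + 5:
  pos  points  points_plus_5
3   G      29             34
4   M      15             20
0   C      11             16
2   F      10             15
1   D       9             14
take first 2 rows:
  pos  points  points_plus_5
3   G      29             34
4   M      15             20

34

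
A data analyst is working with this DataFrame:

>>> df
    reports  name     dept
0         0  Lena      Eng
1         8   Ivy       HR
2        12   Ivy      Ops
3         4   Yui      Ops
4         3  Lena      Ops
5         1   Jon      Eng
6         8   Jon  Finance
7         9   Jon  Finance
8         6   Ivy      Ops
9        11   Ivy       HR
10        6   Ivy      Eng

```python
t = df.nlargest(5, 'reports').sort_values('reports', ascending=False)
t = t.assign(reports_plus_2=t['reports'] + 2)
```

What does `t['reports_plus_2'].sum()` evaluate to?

take 5 rows with largest reports:
   reports name     dept
2       12  Ivy      Ops
9       11  Ivy       HR
7        9  Jon  Finance
1        8  Ivy       HR
6        8  Jon  Finance
sort by reports descending:
   reports name     dept
2       12  Ivy      Ops
9       11  Ivy       HR
7        9  Jon  Finance
1        8  Ivy       HR
6        8  Jon  Finance
add column reports_plus_2 = t['reports'] + 2:
   reports name     dept  reports_plus_2
2       12  Ivy      Ops              14
9       11  Ivy       HR              13
7        9  Jon  Finance              11
1        8  Ivy       HR              10
6        8  Jon  Finance              10
Taking the sum of column 'reports_plus_2' gives 58.

58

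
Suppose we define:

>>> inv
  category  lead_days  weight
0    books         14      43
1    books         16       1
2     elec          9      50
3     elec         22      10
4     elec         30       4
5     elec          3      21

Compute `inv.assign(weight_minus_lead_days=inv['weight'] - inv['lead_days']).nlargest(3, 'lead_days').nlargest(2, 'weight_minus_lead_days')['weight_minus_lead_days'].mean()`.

add column weight_minus_lead_days = inv['weight'] - inv['lead_days']:
  category  lead_days  weight  weight_minus_lead_days
0    books         14      43                      29
1    books         16       1                     -15
2     elec          9      50                      41
3     elec         22      10                     -12
4     elec         30       4                     -26
5     elec          3      21                      18
take 3 rows with largest lead_days:
  category  lead_days  weight  weight_minus_lead_days
4     elec         30       4                     -26
3     elec         22      10                     -12
1    books         16       1                     -15
take 2 rows with largest weight_minus_lead_days:
  category  lead_days  weight  weight_minus_lead_days
3     elec         22      10                     -12
1    books         16       1                     -15
Then the mean of column 'weight_minus_lead_days': -13.5

-13.5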